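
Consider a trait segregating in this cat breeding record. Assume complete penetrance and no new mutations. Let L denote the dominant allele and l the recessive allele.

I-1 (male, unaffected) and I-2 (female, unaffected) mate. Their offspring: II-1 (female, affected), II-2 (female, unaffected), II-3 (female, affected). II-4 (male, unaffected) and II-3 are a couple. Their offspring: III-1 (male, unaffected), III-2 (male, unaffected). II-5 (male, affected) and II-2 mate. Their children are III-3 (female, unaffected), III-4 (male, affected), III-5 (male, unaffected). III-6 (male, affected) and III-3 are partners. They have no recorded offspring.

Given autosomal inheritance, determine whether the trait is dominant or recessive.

recessive

I-1 and I-2 are both unaffected yet have an affected child II-1. Under dominance, an affected child requires at least one affected parent, so the trait cannot be dominant.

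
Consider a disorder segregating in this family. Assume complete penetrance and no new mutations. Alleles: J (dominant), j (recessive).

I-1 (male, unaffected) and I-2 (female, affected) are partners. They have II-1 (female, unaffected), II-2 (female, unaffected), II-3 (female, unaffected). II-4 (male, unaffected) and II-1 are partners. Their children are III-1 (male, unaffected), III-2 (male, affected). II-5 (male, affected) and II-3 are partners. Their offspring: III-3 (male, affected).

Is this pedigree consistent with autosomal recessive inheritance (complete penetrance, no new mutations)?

A consistent assignment under autosomal recessive exists: I-1 JJ, I-2 jj, II-1 Jj, II-2 Jj, II-3 Jj, II-4 Jj, II-5 jj, III-1 JJ, III-2 jj, III-3 jj.
In this assignment every recorded phenotype matches its genotype and every non-founder's genotype is obtainable from its parents' genotypes, so the pedigree is consistent.

Yes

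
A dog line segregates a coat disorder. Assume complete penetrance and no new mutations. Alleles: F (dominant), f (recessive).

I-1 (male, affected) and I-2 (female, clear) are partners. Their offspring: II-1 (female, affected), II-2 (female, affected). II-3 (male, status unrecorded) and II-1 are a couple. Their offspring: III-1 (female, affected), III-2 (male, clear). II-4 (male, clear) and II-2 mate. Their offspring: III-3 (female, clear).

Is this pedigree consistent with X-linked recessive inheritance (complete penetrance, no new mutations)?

Under X-linked recessive, III-2 (clear, male) cannot arise from II-3 (unrecorded) × II-1 (affected).

No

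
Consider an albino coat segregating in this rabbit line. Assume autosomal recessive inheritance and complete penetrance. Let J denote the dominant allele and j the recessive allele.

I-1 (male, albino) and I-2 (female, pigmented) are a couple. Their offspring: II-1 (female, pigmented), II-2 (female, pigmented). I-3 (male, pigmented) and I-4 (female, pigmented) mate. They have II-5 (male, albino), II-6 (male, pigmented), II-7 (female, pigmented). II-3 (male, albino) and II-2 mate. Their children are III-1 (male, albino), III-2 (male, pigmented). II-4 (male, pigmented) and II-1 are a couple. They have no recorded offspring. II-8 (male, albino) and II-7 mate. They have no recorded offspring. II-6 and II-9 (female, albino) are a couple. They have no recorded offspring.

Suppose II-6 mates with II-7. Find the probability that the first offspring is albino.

I-3 is pigmented so carries J and passed j to II-5 (jj), so I-3 is Jj.
I-4 is pigmented so carries J and passed j to II-5 (jj), so I-4 is Jj.
II-6 is a pigmented offspring of I-3 (Jj) × I-4 (Jj), whose cross gives 1/4 JJ : 1/2 Jj : 1/4 jj; conditioning on being pigmented, II-6 is JJ with probability 1/3, Jj with probability 2/3.
II-7 is a pigmented offspring of I-3 (Jj) × I-4 (Jj), whose cross gives 1/4 JJ : 1/2 Jj : 1/4 jj; conditioning on being pigmented, II-7 is JJ with probability 1/3, Jj with probability 2/3.
Summing over parental genotype combinations, P(offspring is albino) = 4/9·1/4 = 1/9.

1/9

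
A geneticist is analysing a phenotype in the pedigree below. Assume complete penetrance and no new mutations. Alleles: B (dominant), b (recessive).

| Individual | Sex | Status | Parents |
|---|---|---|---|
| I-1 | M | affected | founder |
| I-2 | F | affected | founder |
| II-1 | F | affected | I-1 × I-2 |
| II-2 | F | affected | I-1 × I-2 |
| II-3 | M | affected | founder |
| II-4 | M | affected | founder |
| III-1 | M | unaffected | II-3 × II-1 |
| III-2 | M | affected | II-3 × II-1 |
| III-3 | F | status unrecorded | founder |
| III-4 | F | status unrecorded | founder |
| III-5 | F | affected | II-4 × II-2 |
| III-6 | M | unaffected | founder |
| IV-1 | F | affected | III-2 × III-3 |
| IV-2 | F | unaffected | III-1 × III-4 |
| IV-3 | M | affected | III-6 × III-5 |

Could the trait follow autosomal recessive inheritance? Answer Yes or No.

No

Under autosomal recessive, III-1 (unaffected, male) cannot arise from II-3 (affected) × II-1 (affected).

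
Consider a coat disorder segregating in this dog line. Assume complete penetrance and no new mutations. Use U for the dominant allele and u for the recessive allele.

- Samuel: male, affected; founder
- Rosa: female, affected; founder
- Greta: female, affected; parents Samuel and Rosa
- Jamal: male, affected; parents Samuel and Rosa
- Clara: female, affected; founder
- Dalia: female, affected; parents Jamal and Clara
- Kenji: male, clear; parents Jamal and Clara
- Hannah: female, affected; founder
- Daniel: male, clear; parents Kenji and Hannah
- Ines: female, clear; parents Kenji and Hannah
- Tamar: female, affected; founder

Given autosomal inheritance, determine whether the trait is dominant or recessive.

Jamal and Clara are both affected yet have a clear child Kenji. Under a recessive model two affected parents are homozygous and every child would be affected, so the trait cannot be recessive.

dominant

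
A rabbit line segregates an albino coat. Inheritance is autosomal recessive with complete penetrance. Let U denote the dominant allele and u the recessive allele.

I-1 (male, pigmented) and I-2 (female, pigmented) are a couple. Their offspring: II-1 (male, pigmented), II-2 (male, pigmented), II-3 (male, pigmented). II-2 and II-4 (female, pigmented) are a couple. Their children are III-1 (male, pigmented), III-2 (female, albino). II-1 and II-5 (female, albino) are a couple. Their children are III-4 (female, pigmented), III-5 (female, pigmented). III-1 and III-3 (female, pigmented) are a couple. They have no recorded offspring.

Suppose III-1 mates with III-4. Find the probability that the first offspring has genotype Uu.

II-2 is pigmented so carries U and passed u to III-2 (uu), so II-2 is Uu.
II-4 is pigmented so carries U and passed u to III-2 (uu), so II-4 is Uu.
III-1 is a pigmented offspring of II-2 (Uu) × II-4 (Uu), whose cross gives 1/4 UU : 1/2 Uu : 1/4 uu; conditioning on being pigmented, III-1 is UU with probability 1/3, Uu with probability 2/3.
III-4 is pigmented so carries U and received u from II-5 (uu), so III-4 is Uu.
Summing over parental genotype combinations, P(offspring has genotype Uu) = 1/3·1/2 + 2/3·1/2 = 1/2.

1/2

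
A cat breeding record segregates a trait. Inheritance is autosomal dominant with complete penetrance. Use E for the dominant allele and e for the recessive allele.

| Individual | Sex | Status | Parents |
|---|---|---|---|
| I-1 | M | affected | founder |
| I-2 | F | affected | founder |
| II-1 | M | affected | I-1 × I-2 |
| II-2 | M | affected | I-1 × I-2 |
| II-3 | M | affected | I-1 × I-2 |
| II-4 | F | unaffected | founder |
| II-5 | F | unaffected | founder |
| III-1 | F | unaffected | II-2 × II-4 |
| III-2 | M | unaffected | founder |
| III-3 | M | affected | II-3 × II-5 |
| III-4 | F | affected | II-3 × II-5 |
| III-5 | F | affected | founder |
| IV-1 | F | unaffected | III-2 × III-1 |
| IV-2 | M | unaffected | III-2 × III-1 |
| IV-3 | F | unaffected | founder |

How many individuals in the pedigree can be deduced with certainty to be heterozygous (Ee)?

Obligate heterozygotes: II-2 is affected so carries E and passed e to III-1 (ee), so II-2 is Ee; III-3 is affected so carries E and received e from II-5 (ee), so III-3 is Ee; III-4 is affected so carries E and received e from II-5 (ee), so III-4 is Ee.
Every other individual is either homozygous by phenotype or has at least one consistent homozygous assignment, so the count is 3.

3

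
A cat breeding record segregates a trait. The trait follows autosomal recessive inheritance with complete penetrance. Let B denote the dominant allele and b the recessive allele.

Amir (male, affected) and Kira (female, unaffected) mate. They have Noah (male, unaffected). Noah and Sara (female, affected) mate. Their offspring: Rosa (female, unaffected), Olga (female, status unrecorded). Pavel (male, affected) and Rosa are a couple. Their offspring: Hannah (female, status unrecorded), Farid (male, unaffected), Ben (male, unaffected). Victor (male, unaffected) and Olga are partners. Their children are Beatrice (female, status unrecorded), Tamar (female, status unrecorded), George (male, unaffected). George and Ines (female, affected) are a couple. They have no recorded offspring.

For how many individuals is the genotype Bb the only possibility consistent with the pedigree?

Obligate heterozygotes: Noah is unaffected so carries B and received b from Amir (bb), so Noah is Bb; Rosa is unaffected so carries B and received b from Sara (bb), so Rosa is Bb; Farid is unaffected so carries B and received b from Pavel (bb), so Farid is Bb; Ben is unaffected so carries B and received b from Pavel (bb), so Ben is Bb.
Every other individual is either homozygous by phenotype or has at least one consistent homozygous assignment, so the count is 4.

4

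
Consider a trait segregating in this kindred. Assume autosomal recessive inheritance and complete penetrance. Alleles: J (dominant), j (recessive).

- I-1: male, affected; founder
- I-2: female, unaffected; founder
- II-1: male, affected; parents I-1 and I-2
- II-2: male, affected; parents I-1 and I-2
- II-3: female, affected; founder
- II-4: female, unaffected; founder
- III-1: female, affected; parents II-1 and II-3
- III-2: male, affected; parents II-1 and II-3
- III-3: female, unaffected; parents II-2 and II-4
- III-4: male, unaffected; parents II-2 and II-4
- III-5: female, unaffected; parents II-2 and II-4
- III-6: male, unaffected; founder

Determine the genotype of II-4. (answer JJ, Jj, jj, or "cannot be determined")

cannot be determined

II-4's phenotype allows JJ or Jj, and no parent or child forces a single allele at both positions; consistent genotype assignments exist with II-4 as JJ or Jj.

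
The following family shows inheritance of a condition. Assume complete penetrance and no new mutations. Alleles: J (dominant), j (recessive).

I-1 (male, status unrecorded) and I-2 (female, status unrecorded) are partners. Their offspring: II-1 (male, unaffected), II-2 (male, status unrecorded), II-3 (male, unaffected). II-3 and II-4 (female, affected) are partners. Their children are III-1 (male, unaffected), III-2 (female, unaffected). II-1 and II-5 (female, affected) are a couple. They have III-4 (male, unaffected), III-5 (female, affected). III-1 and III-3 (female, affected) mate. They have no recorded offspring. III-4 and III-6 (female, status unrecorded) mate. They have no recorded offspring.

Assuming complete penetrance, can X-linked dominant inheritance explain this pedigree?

Yes

A consistent assignment under X-linked dominant exists: I-1 X^J Y, I-2 X^J X^j, II-1 X^j Y, II-2 X^J Y, II-3 X^j Y, II-4 X^J X^j, II-5 X^J X^j, III-1 X^j Y, III-2 X^j X^j, III-3 X^J X^J, III-4 X^j Y, III-5 X^J X^j, III-6 X^J X^J.
In this assignment every recorded phenotype matches its genotype and every non-founder's genotype is obtainable from its parents' genotypes, so the pedigree is consistent.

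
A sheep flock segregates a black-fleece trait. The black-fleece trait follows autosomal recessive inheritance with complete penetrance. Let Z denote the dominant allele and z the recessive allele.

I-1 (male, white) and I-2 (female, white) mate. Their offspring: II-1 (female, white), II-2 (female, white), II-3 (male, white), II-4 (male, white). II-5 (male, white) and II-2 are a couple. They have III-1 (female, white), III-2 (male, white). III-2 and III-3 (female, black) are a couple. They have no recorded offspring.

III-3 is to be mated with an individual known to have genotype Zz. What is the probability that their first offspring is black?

III-3 is black, so III-3 is zz.
The cross gives 1/2 Zz : 1/2 zz, so P(offspring is black) = 1/2.

1/2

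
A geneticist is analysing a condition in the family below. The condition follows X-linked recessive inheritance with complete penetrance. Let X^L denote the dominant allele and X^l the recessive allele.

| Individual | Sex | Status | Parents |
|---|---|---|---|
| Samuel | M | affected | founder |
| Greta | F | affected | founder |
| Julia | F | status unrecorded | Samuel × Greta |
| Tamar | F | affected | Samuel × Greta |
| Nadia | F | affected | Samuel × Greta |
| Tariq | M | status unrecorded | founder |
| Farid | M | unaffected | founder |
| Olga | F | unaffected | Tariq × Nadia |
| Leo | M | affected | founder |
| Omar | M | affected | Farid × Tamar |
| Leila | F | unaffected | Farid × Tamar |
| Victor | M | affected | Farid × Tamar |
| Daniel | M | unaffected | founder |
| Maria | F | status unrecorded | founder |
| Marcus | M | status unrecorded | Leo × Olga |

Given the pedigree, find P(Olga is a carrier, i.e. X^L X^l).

1

Olga is unaffected so carries L and received l from Nadia (X^l X^l), so Olga is X^L X^l, giving P(X^L X^l) = 1.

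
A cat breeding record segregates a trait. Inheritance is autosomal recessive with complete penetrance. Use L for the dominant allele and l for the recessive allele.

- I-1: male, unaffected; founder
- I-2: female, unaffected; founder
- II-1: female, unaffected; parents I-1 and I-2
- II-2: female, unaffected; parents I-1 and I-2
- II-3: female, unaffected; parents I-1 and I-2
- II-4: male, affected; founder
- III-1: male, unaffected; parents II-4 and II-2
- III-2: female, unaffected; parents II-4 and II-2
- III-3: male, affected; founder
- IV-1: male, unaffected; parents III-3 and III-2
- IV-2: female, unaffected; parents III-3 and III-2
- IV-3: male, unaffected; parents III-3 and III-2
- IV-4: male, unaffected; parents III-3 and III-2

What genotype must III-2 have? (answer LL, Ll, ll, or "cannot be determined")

Ll

From phenotype alone, III-2 is LL or Ll.
III-2 is unaffected so carries L and received l from II-4 (ll), so III-2 is Ll.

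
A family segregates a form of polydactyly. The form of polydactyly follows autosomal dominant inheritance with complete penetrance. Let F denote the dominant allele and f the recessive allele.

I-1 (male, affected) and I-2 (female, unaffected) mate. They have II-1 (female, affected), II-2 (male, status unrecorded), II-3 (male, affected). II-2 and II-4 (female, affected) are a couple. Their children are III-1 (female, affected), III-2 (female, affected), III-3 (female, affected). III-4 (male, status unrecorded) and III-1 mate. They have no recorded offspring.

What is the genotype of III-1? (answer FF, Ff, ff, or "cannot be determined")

III-1's phenotype allows FF or Ff, and no parent or child forces a single allele at both positions; consistent genotype assignments exist with III-1 as FF or Ff.

cannot be determined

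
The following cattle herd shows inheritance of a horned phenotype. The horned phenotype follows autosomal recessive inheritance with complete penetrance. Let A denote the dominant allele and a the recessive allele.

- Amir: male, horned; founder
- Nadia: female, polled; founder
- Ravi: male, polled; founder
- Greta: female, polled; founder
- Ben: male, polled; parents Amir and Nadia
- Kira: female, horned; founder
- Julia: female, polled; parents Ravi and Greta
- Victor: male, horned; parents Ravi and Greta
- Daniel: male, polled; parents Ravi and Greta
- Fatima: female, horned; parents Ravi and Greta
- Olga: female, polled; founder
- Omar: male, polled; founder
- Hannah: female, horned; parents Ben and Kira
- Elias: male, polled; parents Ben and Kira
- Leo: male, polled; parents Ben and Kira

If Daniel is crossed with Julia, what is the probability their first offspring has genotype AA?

Ravi is polled so carries A and passed a to Victor (aa), so Ravi is Aa.
Greta is polled so carries A and passed a to Victor (aa), so Greta is Aa.
Daniel is a polled offspring of Ravi (Aa) × Greta (Aa), whose cross gives 1/4 AA : 1/2 Aa : 1/4 aa; conditioning on being polled, Daniel is AA with probability 1/3, Aa with probability 2/3.
Julia is a polled offspring of Ravi (Aa) × Greta (Aa), whose cross gives 1/4 AA : 1/2 Aa : 1/4 aa; conditioning on being polled, Julia is AA with probability 1/3, Aa with probability 2/3.
Summing over parental genotype combinations, P(offspring has genotype AA) = 1/9·1 + 2/9·1/2 + 2/9·1/2 + 4/9·1/4 = 4/9.

4/9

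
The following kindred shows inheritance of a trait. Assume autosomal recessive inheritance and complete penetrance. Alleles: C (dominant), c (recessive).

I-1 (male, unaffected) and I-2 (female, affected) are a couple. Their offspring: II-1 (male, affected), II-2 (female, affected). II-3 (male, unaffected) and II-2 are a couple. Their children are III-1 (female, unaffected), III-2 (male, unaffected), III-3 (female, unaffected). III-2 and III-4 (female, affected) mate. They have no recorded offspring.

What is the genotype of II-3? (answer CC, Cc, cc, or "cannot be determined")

cannot be determined

II-3's phenotype allows CC or Cc, and no parent or child forces a single allele at both positions; consistent genotype assignments exist with II-3 as CC or Cc.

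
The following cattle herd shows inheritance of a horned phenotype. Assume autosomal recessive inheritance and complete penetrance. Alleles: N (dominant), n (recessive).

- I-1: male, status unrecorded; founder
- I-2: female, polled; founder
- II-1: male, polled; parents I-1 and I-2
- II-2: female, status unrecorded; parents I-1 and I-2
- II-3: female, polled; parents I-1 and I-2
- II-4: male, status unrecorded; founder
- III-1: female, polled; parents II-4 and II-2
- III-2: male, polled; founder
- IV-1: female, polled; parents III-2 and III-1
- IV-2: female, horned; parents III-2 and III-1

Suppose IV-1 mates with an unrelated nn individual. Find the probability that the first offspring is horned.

III-2 is polled so carries N and passed n to IV-2 (nn), so III-2 is Nn.
III-1 is polled so carries N and passed n to IV-2 (nn), so III-1 is Nn.
IV-1 is a polled offspring of III-2 (Nn) × III-1 (Nn), whose cross gives 1/4 NN : 1/2 Nn : 1/4 nn; conditioning on being polled, IV-1 is NN with probability 1/3, Nn with probability 2/3.
Summing over parental genotype combinations, P(offspring is horned) = 2/3·1/2 = 1/3.

1/3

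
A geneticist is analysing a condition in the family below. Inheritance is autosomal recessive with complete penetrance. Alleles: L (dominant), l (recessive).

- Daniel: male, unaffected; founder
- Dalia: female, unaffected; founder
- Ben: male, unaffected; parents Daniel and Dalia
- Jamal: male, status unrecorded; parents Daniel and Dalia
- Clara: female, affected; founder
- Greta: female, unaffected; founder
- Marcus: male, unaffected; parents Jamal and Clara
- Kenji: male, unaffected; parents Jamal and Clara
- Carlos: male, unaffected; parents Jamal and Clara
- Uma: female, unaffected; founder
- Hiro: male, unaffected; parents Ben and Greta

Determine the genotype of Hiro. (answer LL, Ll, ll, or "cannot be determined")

cannot be determined

Hiro's phenotype allows LL or Ll, and no parent or child forces a single allele at both positions; consistent genotype assignments exist with Hiro as LL or Ll.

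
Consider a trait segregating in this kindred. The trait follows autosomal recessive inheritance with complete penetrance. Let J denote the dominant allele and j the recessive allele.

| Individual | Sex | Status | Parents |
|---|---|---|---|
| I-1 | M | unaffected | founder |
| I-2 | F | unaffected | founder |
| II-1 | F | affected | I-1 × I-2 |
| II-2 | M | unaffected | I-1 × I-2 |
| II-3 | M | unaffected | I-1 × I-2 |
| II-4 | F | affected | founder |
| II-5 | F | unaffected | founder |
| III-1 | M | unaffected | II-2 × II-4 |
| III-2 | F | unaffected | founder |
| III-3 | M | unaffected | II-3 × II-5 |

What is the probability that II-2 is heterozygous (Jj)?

I-1 is unaffected so carries J and passed j to II-1 (jj), so I-1 is Jj.
I-2 is unaffected so carries J and passed j to II-1 (jj), so I-2 is Jj.
Their cross gives offspring ratios 1/4 JJ : 1/2 Jj : 1/4 jj. Conditioning on II-2 being unaffected, P(Jj) = 1/2 / 3/4 = 2/3 before taking II-2's own offspring into account.
II-4 is affected, so II-4 is jj.
Now use II-2's offspring. Probability of each recorded status — unaffected son III-1: 1/2 if II-2 is Jj, 1 if JJ.
Bayes: P(Jj) = 2/3·1/2 / (2/3·1/2 + 1/3·1) = 1/2.

1/2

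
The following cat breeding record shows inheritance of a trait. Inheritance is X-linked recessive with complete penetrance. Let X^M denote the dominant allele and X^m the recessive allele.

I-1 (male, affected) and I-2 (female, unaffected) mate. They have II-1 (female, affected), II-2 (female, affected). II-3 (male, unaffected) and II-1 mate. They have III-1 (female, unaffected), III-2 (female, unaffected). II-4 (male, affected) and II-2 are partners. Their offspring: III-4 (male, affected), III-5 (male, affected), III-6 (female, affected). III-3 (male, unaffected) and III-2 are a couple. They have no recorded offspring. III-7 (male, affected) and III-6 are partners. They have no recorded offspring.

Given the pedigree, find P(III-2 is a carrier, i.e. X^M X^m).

III-2 is unaffected so carries M and received m from II-1 (X^m X^m), so III-2 is X^M X^m, giving P(X^M X^m) = 1.

1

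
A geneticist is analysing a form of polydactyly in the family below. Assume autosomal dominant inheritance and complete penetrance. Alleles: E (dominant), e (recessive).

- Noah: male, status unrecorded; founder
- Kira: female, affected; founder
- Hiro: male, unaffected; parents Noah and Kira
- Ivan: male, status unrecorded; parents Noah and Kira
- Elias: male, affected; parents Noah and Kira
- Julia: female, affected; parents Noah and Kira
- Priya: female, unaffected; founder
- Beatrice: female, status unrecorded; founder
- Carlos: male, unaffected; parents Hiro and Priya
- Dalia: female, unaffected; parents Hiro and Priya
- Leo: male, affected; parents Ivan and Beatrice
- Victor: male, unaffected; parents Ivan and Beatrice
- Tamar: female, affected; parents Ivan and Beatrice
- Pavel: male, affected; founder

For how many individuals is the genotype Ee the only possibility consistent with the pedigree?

1

Obligate heterozygotes: Kira is affected so carries E and passed e to Hiro (ee), so Kira is Ee.
Every other individual is either homozygous by phenotype or has at least one consistent homozygous assignment, so the count is 1.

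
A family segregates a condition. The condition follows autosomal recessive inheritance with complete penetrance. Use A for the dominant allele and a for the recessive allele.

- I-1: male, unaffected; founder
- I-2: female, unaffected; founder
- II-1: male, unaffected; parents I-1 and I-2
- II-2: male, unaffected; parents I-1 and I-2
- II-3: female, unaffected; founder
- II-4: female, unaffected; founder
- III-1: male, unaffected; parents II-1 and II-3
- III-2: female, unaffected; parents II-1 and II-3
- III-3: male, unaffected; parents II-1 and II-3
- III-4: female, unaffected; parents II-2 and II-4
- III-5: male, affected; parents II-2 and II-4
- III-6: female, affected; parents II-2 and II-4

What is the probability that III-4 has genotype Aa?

2/3

II-2 is unaffected so carries A and passed a to III-5 (aa), so II-2 is Aa.
II-4 is unaffected so carries A and passed a to III-5 (aa), so II-4 is Aa.
Their cross gives offspring ratios 1/4 AA : 1/2 Aa : 1/4 aa. Conditioning on III-4 being unaffected, P(Aa) = 1/2 / 3/4 = 2/3.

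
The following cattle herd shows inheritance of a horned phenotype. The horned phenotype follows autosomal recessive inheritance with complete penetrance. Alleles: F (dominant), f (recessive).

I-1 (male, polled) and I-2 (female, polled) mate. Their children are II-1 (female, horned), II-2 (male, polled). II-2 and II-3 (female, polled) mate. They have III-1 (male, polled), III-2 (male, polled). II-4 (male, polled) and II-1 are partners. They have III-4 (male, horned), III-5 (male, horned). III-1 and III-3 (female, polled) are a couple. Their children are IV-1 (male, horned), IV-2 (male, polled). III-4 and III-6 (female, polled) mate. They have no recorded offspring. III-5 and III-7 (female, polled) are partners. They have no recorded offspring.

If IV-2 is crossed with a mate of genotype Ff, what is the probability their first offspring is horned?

1/6

III-1 is polled so carries F and passed f to IV-1 (ff), so III-1 is Ff.
III-3 is polled so carries F and passed f to IV-1 (ff), so III-3 is Ff.
IV-2 is a polled offspring of III-1 (Ff) × III-3 (Ff), whose cross gives 1/4 FF : 1/2 Ff : 1/4 ff; conditioning on being polled, IV-2 is FF with probability 1/3, Ff with probability 2/3.
Summing over parental genotype combinations, P(offspring is horned) = 2/3·1/4 = 1/6.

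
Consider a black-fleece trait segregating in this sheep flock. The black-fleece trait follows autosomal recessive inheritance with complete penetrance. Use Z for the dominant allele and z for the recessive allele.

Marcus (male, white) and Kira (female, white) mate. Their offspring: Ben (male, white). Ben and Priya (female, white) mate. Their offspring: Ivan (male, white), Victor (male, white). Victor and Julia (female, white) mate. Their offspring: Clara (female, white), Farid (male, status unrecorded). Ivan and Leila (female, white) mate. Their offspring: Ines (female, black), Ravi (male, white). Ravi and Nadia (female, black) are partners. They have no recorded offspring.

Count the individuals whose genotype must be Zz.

2

Obligate heterozygotes: Ivan is white so carries Z and passed z to Ines (zz), so Ivan is Zz; Leila is white so carries Z and passed z to Ines (zz), so Leila is Zz.
Every other individual is either homozygous by phenotype or has at least one consistent homozygous assignment, so the count is 2.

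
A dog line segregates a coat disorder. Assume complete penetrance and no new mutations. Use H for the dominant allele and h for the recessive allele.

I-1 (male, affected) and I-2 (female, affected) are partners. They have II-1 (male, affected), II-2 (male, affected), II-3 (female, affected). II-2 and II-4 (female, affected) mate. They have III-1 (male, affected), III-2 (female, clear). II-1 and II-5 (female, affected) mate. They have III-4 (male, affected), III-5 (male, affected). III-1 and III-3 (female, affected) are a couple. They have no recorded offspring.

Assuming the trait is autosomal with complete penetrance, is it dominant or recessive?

dominant

II-2 and II-4 are both affected yet have a clear child III-2. Under a recessive model two affected parents are homozygous and every child would be affected, so the trait cannot be recessive.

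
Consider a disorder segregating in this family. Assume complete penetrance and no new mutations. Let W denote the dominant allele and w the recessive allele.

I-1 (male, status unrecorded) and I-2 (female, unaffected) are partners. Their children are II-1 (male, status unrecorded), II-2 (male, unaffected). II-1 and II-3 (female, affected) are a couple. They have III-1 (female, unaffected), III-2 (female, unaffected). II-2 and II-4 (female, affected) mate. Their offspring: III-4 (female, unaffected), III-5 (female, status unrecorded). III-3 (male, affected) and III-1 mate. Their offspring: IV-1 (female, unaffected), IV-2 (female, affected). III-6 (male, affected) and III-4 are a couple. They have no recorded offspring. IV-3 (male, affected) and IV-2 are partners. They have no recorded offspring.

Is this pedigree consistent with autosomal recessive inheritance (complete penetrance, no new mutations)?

Yes

A consistent assignment under autosomal recessive exists: I-1 WW, I-2 WW, II-1 WW, II-2 WW, II-3 ww, II-4 ww, III-1 Ww, III-2 Ww, III-3 ww, III-4 Ww, III-5 Ww, III-6 ww, IV-1 Ww, IV-2 ww, IV-3 ww.
In this assignment every recorded phenotype matches its genotype and every non-founder's genotype is obtainable from its parents' genotypes, so the pedigree is consistent.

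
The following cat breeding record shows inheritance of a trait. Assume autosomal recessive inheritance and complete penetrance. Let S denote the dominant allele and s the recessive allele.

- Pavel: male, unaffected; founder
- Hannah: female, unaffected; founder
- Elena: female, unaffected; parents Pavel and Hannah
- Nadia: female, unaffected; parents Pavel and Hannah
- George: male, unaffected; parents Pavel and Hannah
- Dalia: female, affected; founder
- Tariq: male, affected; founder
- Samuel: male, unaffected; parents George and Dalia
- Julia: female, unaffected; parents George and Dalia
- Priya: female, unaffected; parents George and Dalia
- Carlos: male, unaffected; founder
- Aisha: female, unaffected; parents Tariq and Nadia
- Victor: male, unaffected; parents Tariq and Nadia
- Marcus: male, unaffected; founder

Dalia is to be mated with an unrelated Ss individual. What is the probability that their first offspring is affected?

1/2

Dalia is affected, so Dalia is ss.
The cross gives 1/2 Ss : 1/2 ss, so P(offspring is affected) = 1/2.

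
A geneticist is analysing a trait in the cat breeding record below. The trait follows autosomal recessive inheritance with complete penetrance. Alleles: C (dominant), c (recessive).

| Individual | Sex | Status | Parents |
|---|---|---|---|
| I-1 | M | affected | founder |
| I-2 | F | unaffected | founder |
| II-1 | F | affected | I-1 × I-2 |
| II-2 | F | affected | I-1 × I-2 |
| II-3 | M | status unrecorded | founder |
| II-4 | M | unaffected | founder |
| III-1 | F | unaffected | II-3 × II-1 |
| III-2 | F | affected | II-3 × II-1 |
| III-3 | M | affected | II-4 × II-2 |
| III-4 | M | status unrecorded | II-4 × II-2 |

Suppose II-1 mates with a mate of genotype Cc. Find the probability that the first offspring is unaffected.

II-1 is affected, so II-1 is cc.
The cross gives 1/2 Cc : 1/2 cc, so P(offspring is unaffected) = 1/2.

1/2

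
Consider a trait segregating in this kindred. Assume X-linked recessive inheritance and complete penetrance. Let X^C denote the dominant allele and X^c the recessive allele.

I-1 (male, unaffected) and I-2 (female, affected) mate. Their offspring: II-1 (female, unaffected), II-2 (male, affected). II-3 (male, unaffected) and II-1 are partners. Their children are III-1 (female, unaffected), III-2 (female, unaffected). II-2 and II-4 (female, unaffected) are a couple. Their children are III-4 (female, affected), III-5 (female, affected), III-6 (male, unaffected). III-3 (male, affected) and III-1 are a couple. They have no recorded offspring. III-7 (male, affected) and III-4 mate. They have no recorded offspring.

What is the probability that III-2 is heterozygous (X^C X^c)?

1/2

II-3 is unaffected, so II-3 is X^C Y.
II-1 is unaffected so carries C and received c from I-2 (X^c X^c), so II-1 is X^C X^c.
Their cross gives offspring ratios 1/2 X^C X^C : 1/2 X^C X^c. Conditioning on III-2 being unaffected, P(X^C X^c) = 1/2 / 1 = 1/2.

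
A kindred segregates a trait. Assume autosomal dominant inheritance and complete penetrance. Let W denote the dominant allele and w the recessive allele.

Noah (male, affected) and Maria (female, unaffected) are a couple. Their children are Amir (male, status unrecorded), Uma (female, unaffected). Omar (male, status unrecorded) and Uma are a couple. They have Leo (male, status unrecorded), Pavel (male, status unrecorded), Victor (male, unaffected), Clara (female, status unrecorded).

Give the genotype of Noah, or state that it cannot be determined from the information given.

Ww

From phenotype alone, Noah is WW or Ww.
Noah is affected so carries W and passed w to Uma (ww), so Noah is Ww.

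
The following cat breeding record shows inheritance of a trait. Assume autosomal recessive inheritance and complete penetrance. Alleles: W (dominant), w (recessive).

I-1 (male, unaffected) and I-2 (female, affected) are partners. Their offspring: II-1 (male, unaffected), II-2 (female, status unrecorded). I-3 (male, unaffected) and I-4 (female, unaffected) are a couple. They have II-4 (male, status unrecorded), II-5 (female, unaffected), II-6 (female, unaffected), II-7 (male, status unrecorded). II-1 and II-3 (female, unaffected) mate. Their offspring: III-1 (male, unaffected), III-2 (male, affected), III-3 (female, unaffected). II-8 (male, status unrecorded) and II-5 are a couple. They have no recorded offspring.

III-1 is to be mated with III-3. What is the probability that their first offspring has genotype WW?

II-1 is unaffected so carries W and received w from I-2 (ww), so II-1 is Ww.
II-3 is unaffected so carries W and passed w to III-2 (ww), so II-3 is Ww.
III-1 is an unaffected offspring of II-1 (Ww) × II-3 (Ww), whose cross gives 1/4 WW : 1/2 Ww : 1/4 ww; conditioning on being unaffected, III-1 is WW with probability 1/3, Ww with probability 2/3.
III-3 is an unaffected offspring of II-1 (Ww) × II-3 (Ww), whose cross gives 1/4 WW : 1/2 Ww : 1/4 ww; conditioning on being unaffected, III-3 is WW with probability 1/3, Ww with probability 2/3.
Summing over parental genotype combinations, P(offspring has genotype WW) = 1/9·1 + 2/9·1/2 + 2/9·1/2 + 4/9·1/4 = 4/9.

4/9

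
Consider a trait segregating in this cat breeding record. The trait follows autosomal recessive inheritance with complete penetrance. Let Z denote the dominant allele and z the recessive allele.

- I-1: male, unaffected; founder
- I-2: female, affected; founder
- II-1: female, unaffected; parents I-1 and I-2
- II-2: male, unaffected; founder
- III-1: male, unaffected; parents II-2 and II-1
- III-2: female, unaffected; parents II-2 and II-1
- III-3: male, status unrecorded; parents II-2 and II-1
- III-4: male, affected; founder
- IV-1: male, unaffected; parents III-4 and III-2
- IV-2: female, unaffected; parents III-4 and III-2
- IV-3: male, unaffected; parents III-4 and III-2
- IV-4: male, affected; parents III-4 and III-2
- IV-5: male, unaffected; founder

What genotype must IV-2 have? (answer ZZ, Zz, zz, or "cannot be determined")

From phenotype alone, IV-2 is ZZ or Zz.
IV-2 is unaffected so carries Z and received z from III-4 (zz), so IV-2 is Zz.

Zz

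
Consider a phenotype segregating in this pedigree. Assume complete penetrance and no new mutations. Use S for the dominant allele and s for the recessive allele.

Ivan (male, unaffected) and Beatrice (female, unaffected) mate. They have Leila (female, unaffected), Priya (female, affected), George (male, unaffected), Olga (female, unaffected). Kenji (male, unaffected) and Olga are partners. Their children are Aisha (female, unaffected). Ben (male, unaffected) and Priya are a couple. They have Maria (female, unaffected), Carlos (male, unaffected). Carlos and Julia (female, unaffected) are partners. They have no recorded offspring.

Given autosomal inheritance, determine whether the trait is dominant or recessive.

Ivan and Beatrice are both unaffected yet have an affected child Priya. Under dominance, an affected child requires at least one affected parent, so the trait cannot be dominant.

recessive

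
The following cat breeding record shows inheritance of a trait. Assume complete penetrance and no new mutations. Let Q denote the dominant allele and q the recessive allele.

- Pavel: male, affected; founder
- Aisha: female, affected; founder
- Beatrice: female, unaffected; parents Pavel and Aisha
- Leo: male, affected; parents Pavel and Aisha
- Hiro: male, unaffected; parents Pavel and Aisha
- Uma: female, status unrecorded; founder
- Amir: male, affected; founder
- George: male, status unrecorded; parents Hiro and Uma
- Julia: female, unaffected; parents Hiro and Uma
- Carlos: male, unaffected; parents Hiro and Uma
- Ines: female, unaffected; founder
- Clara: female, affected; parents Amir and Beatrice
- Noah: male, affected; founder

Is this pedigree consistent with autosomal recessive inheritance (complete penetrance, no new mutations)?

Under autosomal recessive, Beatrice (unaffected, female) cannot arise from Pavel (affected) × Aisha (affected).

No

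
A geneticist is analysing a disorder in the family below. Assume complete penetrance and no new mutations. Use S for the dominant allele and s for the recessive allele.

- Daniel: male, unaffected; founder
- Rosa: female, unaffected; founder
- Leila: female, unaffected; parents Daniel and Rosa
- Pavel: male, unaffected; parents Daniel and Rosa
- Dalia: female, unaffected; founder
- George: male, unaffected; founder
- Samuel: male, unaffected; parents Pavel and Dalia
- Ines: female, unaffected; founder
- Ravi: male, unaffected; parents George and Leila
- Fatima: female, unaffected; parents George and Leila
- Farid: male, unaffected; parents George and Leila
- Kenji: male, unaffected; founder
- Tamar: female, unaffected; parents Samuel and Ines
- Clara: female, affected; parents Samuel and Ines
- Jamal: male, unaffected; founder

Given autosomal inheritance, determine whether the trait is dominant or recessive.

recessive

Samuel and Ines are both unaffected yet have an affected child Clara. Under dominance, an affected child requires at least one affected parent, so the trait cannot be dominant.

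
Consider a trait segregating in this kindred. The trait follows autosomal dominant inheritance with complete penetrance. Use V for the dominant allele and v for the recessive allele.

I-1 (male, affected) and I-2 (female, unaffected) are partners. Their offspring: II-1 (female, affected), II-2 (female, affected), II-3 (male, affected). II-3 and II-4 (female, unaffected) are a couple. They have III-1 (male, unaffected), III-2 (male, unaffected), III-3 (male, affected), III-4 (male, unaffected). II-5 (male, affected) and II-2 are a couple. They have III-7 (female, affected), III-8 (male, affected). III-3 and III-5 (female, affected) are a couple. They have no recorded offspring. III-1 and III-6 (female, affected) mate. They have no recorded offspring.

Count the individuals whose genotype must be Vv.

Obligate heterozygotes: II-1 is affected so carries V and received v from I-2 (vv), so II-1 is Vv; II-2 is affected so carries V and received v from I-2 (vv), so II-2 is Vv; II-3 is affected so carries V and received v from I-2 (vv), so II-3 is Vv; III-3 is affected so carries V and received v from II-4 (vv), so III-3 is Vv.
Every other individual is either homozygous by phenotype or has at least one consistent homozygous assignment, so the count is 4.

4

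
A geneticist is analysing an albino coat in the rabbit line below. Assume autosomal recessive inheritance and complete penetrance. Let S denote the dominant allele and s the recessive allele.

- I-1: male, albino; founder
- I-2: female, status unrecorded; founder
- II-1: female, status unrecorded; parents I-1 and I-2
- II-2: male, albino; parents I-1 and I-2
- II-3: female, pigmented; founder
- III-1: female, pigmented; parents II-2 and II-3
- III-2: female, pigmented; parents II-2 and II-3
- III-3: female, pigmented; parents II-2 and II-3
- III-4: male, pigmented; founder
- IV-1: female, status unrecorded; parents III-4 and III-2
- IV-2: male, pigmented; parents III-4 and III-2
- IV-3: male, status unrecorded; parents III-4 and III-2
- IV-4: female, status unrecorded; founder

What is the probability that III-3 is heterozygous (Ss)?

III-3 is pigmented so carries S and received s from II-2 (ss), so III-3 is Ss, giving P(Ss) = 1.

1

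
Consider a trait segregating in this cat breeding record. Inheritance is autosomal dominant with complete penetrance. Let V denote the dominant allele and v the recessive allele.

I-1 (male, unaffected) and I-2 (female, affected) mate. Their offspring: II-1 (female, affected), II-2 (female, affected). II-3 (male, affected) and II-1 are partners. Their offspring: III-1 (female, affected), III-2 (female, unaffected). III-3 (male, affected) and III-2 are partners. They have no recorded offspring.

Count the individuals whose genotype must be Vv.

Obligate heterozygotes: II-1 is affected so carries V and received v from I-1 (vv), so II-1 is Vv; II-2 is affected so carries V and received v from I-1 (vv), so II-2 is Vv; II-3 is affected so carries V and passed v to III-2 (vv), so II-3 is Vv.
Every other individual is either homozygous by phenotype or has at least one consistent homozygous assignment, so the count is 3.

3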